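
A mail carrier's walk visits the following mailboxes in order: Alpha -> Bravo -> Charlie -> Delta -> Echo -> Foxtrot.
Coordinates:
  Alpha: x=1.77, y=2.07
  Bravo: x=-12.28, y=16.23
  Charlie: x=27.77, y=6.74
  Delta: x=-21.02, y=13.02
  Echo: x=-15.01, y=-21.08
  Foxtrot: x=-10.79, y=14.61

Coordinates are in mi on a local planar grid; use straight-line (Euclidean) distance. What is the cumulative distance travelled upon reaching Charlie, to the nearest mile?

Leg distances:
Alpha→Bravo: 19.9 mi  (cumulative 19.9 mi)
Bravo→Charlie: 41.2 mi  (cumulative 61.1 mi)
Cumulative distance at Charlie ≈ 61 mi.

61 mi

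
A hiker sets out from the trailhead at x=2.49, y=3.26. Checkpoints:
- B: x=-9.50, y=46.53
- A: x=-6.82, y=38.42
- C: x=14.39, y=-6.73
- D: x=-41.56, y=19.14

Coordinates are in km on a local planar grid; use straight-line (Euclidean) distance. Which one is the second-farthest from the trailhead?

B

Distances from the trailhead (x=2.49, y=3.26):
D: 46.8 km
B: 44.9 km
A: 36.4 km
C: 15.5 km
The second-farthest is B at 44.9 km.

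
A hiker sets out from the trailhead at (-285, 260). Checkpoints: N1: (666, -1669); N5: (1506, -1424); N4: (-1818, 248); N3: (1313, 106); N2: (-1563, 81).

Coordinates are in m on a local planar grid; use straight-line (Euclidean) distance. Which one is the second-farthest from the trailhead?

N1

Distances from the trailhead ((-285, 260)):
N5: 2458.4 m
N1: 2150.7 m
N3: 1605.4 m
N4: 1533.0 m
N2: 1290.5 m
The second-farthest is N1 at 2150.7 m.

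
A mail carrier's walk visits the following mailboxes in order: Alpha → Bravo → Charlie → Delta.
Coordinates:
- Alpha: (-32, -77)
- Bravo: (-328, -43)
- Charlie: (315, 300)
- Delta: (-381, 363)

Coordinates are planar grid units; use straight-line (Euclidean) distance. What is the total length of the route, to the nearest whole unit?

Leg distances:
Alpha→Bravo: 297.9  (cumulative 297.9)
Bravo→Charlie: 728.8  (cumulative 1026.7)
Charlie→Delta: 698.8  (cumulative 1725.6)
Total route length ≈ 1726.

1726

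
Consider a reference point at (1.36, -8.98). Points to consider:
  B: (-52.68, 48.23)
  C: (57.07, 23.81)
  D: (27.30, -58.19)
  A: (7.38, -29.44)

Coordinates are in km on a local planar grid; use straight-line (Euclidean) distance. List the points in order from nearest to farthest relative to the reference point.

Distance from the reference point at (1.36, -8.98) to each:
A (7.38, -29.44): 21.3 km
D (27.30, -58.19): 55.6 km
C (57.07, 23.81): 64.6 km
B (-52.68, 48.23): 78.7 km

A, D, C, B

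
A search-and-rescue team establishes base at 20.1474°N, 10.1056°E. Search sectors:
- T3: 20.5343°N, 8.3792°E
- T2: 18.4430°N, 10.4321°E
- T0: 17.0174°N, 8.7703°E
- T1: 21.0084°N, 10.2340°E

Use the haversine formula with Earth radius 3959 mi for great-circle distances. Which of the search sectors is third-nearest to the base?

T2

Distance to each, sorted:
T1: 60.1 mi
T3: 115.0 mi
T2: 119.7 mi
T0: 233.3 mi
The third-nearest is T2 at 119.7 mi.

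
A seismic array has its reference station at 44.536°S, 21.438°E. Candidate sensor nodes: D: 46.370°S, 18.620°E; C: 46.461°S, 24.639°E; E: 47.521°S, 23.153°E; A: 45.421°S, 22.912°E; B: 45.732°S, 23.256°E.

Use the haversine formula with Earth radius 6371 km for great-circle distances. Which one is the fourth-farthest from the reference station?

B

Distance to each, sorted:
E: 357.3 km
C: 328.7 km
D: 299.8 km
B: 195.0 km
A: 152.1 km
The fourth-farthest is B at 195.0 km.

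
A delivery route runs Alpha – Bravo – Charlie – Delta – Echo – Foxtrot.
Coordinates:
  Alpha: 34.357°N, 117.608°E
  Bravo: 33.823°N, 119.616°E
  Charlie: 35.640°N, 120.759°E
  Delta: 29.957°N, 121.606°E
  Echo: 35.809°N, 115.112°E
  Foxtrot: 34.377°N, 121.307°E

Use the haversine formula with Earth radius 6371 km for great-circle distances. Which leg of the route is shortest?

Leg distances:
Alpha→Bravo: 194.2 km
Bravo→Charlie: 227.4 km
Charlie→Delta: 636.9 km
Delta→Echo: 889.0 km
Echo→Foxtrot: 585.6 km
The shortest leg is Alpha–Bravo at 194.2 km.

Alpha–Bravo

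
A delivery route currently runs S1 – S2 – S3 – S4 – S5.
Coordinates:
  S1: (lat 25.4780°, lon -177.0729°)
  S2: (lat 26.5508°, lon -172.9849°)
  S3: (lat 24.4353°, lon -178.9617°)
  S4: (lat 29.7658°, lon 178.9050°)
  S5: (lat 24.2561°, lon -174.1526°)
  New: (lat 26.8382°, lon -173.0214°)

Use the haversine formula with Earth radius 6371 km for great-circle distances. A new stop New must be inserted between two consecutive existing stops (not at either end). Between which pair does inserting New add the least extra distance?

Added distance for inserting New between each consecutive pair:
S1–S2: 38.3 km
S2–S3: 40.5 km
S3–S4: 878.0 km
S4–S5: 242.6 km
Smallest added distance is 38.3 km, inserting between S1 and S2.

between S1 and S2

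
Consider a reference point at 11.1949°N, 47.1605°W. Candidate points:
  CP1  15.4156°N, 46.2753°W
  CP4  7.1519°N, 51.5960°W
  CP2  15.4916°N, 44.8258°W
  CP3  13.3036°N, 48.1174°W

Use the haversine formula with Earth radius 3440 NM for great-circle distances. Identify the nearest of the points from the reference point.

CP3

Distances from the reference point (11.1949°N, 47.1605°W):
CP3: 138.5 NM
CP1: 258.6 NM
CP2: 291.8 NM
CP4: 357.8 NM
The nearest is CP3 at 138.5 NM.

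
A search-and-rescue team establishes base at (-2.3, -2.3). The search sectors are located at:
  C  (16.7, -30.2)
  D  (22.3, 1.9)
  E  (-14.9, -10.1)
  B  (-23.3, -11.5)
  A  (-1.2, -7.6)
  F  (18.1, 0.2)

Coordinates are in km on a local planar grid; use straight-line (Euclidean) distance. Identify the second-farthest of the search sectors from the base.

D

Distances from the base ((-2.3, -2.3)):
C: 33.8 km
D: 25.0 km
B: 22.9 km
F: 20.6 km
E: 14.8 km
A: 5.4 km
The second-farthest is D at 25.0 km.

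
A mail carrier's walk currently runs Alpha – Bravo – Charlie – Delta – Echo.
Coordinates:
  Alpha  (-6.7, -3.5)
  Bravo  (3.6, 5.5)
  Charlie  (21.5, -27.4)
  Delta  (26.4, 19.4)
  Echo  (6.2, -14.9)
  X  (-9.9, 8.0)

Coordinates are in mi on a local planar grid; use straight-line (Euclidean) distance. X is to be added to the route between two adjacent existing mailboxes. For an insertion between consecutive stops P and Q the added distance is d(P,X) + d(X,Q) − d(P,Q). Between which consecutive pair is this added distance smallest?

Added distance for inserting X between each consecutive pair:
Alpha–Bravo: 12.0 mi
Bravo–Charlie: 23.6 mi
Charlie–Delta: 38.3 mi
Delta–Echo: 26.2 mi
Smallest added distance is 12.0 mi, inserting between Alpha and Bravo.

between Alpha and Bravo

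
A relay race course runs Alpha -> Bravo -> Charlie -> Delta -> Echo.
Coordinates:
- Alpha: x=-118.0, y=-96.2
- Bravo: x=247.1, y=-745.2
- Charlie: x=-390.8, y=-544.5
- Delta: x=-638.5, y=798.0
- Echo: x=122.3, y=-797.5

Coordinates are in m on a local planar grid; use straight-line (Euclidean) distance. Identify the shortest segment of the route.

Bravo–Charlie

Leg distances:
Alpha→Bravo: 744.6 m
Bravo→Charlie: 668.7 m
Charlie→Delta: 1365.2 m
Delta→Echo: 1767.6 m
The shortest leg is Bravo–Charlie at 668.7 m.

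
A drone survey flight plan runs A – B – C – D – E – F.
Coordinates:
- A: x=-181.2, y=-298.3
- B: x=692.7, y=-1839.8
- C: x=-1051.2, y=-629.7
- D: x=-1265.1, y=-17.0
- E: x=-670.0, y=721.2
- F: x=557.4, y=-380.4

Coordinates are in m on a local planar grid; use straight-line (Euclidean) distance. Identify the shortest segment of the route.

Leg distances:
A→B: 1772.0 m
B→C: 2122.6 m
C→D: 649.0 m
D→E: 948.2 m
E→F: 1649.3 m
The shortest leg is C–D at 649.0 m.

C–D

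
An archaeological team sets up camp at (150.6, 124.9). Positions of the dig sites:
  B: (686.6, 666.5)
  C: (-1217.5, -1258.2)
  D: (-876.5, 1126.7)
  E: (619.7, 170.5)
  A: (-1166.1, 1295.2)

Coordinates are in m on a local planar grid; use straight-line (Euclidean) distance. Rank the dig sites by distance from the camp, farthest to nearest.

C, A, D, B, E

Computing each straight-line distance from (150.6, 124.9):
C (-1217.5, -1258.2): 1945.4 m
A (-1166.1, 1295.2): 1761.6 m
D (-876.5, 1126.7): 1434.8 m
B (686.6, 666.5): 762.0 m
E (619.7, 170.5): 471.3 m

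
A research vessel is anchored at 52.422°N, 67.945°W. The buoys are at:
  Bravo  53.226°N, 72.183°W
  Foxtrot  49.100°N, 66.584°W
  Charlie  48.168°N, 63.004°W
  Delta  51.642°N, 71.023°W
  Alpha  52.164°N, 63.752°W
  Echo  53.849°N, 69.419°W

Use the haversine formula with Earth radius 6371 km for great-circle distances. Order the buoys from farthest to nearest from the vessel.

Distances from the vessel:
Charlie 48.168°N, 63.004°W: 588.7 km
Foxtrot 49.100°N, 66.584°W: 381.6 km
Bravo 53.226°N, 72.183°W: 298.4 km
Alpha 52.164°N, 63.752°W: 286.6 km
Delta 51.642°N, 71.023°W: 227.7 km
Echo 53.849°N, 69.419°W: 186.7 km

Charlie, Foxtrot, Bravo, Alpha, Delta, Echo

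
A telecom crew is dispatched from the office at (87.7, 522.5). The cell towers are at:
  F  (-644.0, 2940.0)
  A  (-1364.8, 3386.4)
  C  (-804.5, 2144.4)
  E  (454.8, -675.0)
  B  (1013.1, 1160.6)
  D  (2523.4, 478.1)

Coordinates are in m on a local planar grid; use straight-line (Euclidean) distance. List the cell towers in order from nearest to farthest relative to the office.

B, E, C, D, F, A

Distances from the office:
B (1013.1, 1160.6): 1124.1 m
E (454.8, -675.0): 1252.5 m
C (-804.5, 2144.4): 1851.1 m
D (2523.4, 478.1): 2436.1 m
F (-644.0, 2940.0): 2525.8 m
A (-1364.8, 3386.4): 3211.2 m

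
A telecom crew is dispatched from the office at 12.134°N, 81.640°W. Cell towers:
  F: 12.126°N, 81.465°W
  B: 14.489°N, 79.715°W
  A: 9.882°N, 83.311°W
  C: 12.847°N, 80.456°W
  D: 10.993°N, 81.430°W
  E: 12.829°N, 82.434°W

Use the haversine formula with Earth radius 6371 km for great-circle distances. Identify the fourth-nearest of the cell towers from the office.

C

Distances from the office (12.134°N, 81.640°W):
F: 19.0 km
E: 115.8 km
D: 128.9 km
C: 151.0 km
A: 309.8 km
B: 334.6 km
The fourth-nearest is C at 151.0 km.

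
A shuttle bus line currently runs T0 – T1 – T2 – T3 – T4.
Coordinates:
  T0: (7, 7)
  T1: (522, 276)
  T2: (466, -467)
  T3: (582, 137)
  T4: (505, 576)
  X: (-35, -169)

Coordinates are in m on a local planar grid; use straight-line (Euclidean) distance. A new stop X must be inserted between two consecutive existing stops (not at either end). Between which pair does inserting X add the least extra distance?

between T0 and T1

Added distance for inserting X between each consecutive pair:
T0–T1: 312.9 m
T1–T2: 550.8 m
T2–T3: 656.6 m
T3–T4: 1163.1 m
Smallest added distance is 312.9 m, inserting between T0 and T1.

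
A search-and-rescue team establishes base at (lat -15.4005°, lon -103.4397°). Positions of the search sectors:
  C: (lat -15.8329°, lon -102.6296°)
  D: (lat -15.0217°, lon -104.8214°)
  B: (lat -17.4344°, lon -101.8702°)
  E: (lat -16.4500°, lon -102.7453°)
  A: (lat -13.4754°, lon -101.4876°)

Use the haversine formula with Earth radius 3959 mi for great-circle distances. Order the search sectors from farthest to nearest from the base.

A, B, D, E, C

Distance from the base at (lat -15.4005°, lon -103.4397°) to each:
A (lat -13.4754°, lon -101.4876°): 186.4 mi
B (lat -17.4344°, lon -101.8702°): 174.8 mi
D (lat -15.0217°, lon -104.8214°): 95.8 mi
E (lat -16.4500°, lon -102.7453°): 86.0 mi
C (lat -15.8329°, lon -102.6296°): 61.6 mi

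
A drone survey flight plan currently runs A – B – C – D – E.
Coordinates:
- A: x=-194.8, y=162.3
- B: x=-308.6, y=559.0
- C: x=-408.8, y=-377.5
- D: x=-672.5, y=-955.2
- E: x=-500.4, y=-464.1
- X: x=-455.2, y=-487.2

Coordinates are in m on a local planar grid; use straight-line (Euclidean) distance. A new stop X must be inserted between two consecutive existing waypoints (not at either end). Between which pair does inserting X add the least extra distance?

Added distance for inserting X between each consecutive pair:
A–B: 1343.5 m
B–C: 233.7 m
C–D: 0.1 m
D–E: 46.4 m
Smallest added distance is 0.1 m, inserting between C and D.

between C and D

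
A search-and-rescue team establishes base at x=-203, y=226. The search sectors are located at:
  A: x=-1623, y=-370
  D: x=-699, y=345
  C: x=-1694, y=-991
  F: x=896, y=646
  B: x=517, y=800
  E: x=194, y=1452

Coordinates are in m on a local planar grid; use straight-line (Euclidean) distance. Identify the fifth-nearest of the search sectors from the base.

A

Distance to each, sorted:
D: 510.1 m
B: 920.8 m
F: 1176.5 m
E: 1288.7 m
A: 1540.0 m
C: 1924.6 m
The fifth-nearest is A at 1540.0 m.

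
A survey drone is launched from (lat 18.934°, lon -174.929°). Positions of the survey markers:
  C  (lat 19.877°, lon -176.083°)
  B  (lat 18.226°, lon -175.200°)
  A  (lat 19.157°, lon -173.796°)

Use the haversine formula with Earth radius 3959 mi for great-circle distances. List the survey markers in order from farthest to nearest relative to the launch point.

C, A, B

Distance from the launch point at (lat 18.934°, lon -174.929°) to each:
C (lat 19.877°, lon -176.083°): 99.5 mi
A (lat 19.157°, lon -173.796°): 75.6 mi
B (lat 18.226°, lon -175.200°): 52.0 mi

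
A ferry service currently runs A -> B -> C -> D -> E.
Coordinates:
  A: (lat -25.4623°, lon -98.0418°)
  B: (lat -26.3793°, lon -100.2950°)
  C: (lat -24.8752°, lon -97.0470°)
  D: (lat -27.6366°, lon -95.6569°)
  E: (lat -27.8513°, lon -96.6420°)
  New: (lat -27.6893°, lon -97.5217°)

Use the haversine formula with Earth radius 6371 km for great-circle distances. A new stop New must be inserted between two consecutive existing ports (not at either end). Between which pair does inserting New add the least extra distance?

Added distance for inserting New between each consecutive pair:
A–B: 316.5 km
B–C: 261.3 km
C–D: 163.3 km
D–E: 172.3 km
Smallest added distance is 163.3 km, inserting between C and D.

between C and D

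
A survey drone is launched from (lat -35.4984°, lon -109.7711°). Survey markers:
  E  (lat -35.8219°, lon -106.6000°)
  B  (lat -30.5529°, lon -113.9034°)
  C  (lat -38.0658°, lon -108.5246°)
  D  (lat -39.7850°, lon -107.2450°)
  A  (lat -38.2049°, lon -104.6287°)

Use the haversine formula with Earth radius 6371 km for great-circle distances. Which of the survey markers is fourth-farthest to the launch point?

C

Distance to each, sorted:
B: 671.3 km
A: 547.5 km
D: 525.9 km
C: 306.3 km
E: 288.7 km
The fourth-farthest is C at 306.3 km.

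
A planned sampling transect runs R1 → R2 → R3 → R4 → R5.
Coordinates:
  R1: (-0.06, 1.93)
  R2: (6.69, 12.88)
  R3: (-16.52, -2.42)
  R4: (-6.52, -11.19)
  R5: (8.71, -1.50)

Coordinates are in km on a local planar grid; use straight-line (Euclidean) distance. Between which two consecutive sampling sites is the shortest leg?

Leg distances:
R1→R2: 12.9 km
R2→R3: 27.8 km
R3→R4: 13.3 km
R4→R5: 18.1 km
The shortest leg is R1–R2 at 12.9 km.

R1–R2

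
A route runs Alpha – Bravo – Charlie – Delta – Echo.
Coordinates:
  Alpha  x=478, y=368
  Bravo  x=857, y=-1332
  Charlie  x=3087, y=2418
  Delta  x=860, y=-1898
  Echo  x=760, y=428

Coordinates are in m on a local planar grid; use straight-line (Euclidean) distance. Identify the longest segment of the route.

Leg distances:
Alpha→Bravo: 1741.7 m
Bravo→Charlie: 4363.0 m
Charlie→Delta: 4856.7 m
Delta→Echo: 2328.1 m
The longest leg is Charlie–Delta at 4856.7 m.

Charlie–Delta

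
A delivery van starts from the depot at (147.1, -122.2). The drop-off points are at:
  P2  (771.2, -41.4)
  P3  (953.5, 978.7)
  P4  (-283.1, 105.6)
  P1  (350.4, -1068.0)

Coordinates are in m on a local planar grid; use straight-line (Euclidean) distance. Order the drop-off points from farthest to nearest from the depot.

Distances from the depot:
P3 (953.5, 978.7): 1364.6 m
P1 (350.4, -1068.0): 967.4 m
P2 (771.2, -41.4): 629.3 m
P4 (-283.1, 105.6): 486.8 m

P3, P1, P2, P4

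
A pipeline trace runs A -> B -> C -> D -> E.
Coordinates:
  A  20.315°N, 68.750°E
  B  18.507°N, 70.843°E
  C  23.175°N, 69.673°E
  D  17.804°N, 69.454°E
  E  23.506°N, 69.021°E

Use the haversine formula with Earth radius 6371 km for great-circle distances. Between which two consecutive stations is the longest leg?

D–E

Leg distances:
A→B: 297.6 km
B→C: 533.1 km
C→D: 597.7 km
D→E: 635.6 km
The longest leg is D–E at 635.6 km.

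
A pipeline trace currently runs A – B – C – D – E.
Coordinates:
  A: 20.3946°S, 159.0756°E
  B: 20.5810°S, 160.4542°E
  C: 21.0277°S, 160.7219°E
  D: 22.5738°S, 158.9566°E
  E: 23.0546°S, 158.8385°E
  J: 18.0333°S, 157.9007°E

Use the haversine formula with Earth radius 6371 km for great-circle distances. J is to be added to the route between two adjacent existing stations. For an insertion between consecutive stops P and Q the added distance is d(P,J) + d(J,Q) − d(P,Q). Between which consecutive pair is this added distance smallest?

Added distance for inserting J between each consecutive pair:
A–B: 534.9 km
B–C: 778.2 km
C–D: 711.5 km
D–E: 1028.7 km
Smallest added distance is 534.9 km, inserting between A and B.

between A and B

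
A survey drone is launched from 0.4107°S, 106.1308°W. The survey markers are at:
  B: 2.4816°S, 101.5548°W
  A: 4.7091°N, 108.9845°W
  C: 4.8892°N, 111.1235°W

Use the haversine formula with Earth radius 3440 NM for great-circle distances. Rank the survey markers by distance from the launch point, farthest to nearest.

Distances from the launch point:
C 4.8892°N, 111.1235°W: 436.9 NM
A 4.7091°N, 108.9845°W: 351.8 NM
B 2.4816°S, 101.5548°W: 301.5 NM

C, A, B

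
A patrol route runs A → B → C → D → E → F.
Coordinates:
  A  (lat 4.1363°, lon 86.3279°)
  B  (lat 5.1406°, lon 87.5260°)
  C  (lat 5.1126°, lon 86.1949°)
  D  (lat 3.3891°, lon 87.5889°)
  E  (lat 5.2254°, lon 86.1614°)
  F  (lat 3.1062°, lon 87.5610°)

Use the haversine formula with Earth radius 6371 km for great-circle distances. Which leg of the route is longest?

E–F

Leg distances:
A→B: 173.5 km
B→C: 147.5 km
C→D: 246.2 km
D→E: 258.3 km
E→F: 282.2 km
The longest leg is E–F at 282.2 km.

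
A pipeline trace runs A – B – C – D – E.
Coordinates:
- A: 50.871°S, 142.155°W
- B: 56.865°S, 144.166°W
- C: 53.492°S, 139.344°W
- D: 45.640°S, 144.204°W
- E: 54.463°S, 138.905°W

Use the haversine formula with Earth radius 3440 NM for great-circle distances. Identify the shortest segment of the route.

Leg distances:
A→B: 366.8 NM
B→C: 261.3 NM
C→D: 507.7 NM
D→E: 567.4 NM
The shortest leg is B–C at 261.3 NM.

B–C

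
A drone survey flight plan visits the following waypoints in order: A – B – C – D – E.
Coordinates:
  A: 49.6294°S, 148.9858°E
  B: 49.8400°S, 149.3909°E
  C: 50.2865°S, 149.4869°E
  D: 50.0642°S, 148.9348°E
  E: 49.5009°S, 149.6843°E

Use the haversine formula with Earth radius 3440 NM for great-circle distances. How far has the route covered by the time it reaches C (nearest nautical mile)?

Leg distances:
A→B: 20.2 NM  (cumulative 20.2 NM)
B→C: 27.1 NM  (cumulative 47.2 NM)
Cumulative distance at C ≈ 47 NM.

47 NM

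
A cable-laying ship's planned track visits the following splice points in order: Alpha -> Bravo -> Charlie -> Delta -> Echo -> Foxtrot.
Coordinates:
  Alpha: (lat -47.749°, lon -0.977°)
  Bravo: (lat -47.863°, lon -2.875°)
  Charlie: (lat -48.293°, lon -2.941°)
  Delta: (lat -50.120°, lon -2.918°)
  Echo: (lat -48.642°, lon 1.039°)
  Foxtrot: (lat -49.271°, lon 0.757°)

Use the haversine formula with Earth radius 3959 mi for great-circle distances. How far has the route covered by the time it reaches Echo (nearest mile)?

450 mi

Leg distances:
Alpha→Bravo: 88.4 mi  (cumulative 88.4 mi)
Bravo→Charlie: 29.9 mi  (cumulative 118.3 mi)
Charlie→Delta: 126.2 mi  (cumulative 244.5 mi)
Delta→Echo: 205.2 mi  (cumulative 449.7 mi)
Cumulative distance at Echo ≈ 450 mi.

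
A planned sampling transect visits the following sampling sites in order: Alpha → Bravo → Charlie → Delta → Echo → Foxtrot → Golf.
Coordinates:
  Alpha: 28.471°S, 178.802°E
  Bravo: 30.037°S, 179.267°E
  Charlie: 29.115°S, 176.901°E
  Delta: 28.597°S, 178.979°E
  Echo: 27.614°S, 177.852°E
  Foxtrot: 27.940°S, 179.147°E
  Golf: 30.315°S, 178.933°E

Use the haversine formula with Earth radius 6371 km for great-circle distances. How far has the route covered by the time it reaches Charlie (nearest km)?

Leg distances:
Alpha→Bravo: 179.9 km  (cumulative 179.9 km)
Bravo→Charlie: 250.7 km  (cumulative 430.6 km)
Cumulative distance at Charlie ≈ 431 km.

431 km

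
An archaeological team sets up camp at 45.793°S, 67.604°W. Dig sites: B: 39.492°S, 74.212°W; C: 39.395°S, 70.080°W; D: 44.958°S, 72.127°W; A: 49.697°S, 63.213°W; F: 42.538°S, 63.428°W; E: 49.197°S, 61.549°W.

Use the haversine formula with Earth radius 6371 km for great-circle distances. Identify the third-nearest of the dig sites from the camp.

Distance to each, sorted:
D: 365.2 km
F: 491.7 km
A: 544.1 km
E: 591.5 km
C: 739.6 km
B: 884.2 km
The third-nearest is A at 544.1 km.

A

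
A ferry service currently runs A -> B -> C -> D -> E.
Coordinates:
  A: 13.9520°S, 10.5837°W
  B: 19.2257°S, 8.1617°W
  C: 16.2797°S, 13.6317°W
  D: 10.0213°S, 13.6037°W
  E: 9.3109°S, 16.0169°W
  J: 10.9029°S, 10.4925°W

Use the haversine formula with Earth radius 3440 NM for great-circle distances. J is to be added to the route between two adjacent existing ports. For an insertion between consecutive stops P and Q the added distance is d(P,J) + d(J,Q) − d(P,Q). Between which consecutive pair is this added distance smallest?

between C and D

Added distance for inserting J between each consecutive pair:
A–B: 354.8 NM
B–C: 529.5 NM
C–D: 186.5 NM
D–E: 382.3 NM
Smallest added distance is 186.5 NM, inserting between C and D.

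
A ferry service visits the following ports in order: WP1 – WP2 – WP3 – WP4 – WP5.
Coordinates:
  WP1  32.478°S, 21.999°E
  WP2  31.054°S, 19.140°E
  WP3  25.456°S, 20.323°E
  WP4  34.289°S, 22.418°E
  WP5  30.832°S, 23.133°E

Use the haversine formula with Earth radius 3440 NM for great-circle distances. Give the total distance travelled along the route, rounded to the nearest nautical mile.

Leg distances:
WP1→WP2: 169.1 NM  (cumulative 169.1 NM)
WP2→WP3: 341.9 NM  (cumulative 511.0 NM)
WP3→WP4: 541.4 NM  (cumulative 1052.4 NM)
WP4→WP5: 210.7 NM  (cumulative 1263.1 NM)
Total route length ≈ 1263 NM.

1263 NM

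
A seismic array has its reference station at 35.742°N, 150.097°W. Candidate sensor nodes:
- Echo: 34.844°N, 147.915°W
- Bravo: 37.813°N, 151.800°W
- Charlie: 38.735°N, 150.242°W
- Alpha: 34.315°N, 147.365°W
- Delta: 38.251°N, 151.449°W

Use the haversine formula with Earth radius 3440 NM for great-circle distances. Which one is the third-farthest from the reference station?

Distances from the reference station (35.742°N, 150.097°W):
Charlie: 179.8 NM
Delta: 164.0 NM
Alpha: 159.3 NM
Bravo: 148.9 NM
Echo: 119.7 NM
The third-farthest is Alpha at 159.3 NM.

Alpha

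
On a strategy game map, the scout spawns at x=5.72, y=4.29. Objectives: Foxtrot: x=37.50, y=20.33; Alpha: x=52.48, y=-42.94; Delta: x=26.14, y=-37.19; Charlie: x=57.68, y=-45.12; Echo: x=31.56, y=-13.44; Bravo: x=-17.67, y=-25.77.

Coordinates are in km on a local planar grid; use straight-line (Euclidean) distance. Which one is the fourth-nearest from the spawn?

Delta

Distances from the spawn (x=5.72, y=4.29):
Echo: 31.3 km
Foxtrot: 35.6 km
Bravo: 38.1 km
Delta: 46.2 km
Alpha: 66.5 km
Charlie: 71.7 km
The fourth-nearest is Delta at 46.2 km.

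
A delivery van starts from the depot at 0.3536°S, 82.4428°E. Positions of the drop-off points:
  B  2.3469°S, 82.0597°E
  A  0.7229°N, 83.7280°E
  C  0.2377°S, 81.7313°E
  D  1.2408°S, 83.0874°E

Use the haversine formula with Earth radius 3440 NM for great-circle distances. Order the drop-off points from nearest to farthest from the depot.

C, D, A, B

Computing each great-circle distance from 0.3536°S, 82.4428°E:
C 0.2377°S, 81.7313°E: 43.3 NM
D 1.2408°S, 83.0874°E: 65.8 NM
A 0.7229°N, 83.7280°E: 100.7 NM
B 2.3469°S, 82.0597°E: 121.9 NM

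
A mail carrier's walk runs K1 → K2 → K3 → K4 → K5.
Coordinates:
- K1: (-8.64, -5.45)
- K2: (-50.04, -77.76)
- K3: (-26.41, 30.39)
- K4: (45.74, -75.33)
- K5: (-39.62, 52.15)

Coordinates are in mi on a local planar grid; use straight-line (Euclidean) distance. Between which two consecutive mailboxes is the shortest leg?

K1–K2

Leg distances:
K1→K2: 83.3 mi
K2→K3: 110.7 mi
K3→K4: 128.0 mi
K4→K5: 153.4 mi
The shortest leg is K1–K2 at 83.3 mi.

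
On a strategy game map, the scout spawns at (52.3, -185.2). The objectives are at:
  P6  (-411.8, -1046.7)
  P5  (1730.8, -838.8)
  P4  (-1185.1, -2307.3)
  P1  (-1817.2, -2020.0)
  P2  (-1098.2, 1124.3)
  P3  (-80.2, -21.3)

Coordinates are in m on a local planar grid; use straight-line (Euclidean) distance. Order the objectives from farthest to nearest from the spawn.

Distances from the spawn:
P1 (-1817.2, -2020.0): 2619.5 m
P4 (-1185.1, -2307.3): 2456.5 m
P5 (1730.8, -838.8): 1801.3 m
P2 (-1098.2, 1124.3): 1743.1 m
P6 (-411.8, -1046.7): 978.6 m
P3 (-80.2, -21.3): 210.8 m

P1, P4, P5, P2, P6, P3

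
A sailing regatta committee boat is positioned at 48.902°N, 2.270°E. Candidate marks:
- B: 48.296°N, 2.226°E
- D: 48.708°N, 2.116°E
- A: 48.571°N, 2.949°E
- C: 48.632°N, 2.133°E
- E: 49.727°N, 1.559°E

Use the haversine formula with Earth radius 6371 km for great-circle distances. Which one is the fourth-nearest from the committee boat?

B

Distance to each, sorted:
D: 24.3 km
C: 31.7 km
A: 61.9 km
B: 67.5 km
E: 105.2 km
The fourth-nearest is B at 67.5 km.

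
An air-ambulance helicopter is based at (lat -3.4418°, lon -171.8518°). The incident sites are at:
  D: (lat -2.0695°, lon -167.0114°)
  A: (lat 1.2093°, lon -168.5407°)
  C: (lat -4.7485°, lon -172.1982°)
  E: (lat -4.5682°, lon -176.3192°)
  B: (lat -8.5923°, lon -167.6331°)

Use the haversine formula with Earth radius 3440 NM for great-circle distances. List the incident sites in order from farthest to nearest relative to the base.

Distance from the base at (lat -3.4418°, lon -171.8518°) to each:
B (lat -8.5923°, lon -167.6331°): 398.8 NM
A (lat 1.2093°, lon -168.5407°): 342.7 NM
D (lat -2.0695°, lon -167.0114°): 301.7 NM
E (lat -4.5682°, lon -176.3192°): 276.0 NM
C (lat -4.7485°, lon -172.1982°): 81.1 NM

B, A, D, E, C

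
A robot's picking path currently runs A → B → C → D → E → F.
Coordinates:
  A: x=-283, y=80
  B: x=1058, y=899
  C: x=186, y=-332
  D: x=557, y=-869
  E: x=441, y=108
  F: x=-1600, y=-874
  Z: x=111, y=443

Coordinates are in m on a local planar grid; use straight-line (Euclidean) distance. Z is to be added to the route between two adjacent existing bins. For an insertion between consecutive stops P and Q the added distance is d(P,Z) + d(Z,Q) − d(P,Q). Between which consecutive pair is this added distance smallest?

Added distance for inserting Z between each consecutive pair:
A–B: 15.5 m
B–C: 321.1 m
C–D: 1511.7 m
D–E: 872.1 m
E–F: 364.5 m
Smallest added distance is 15.5 m, inserting between A and B.

between A and B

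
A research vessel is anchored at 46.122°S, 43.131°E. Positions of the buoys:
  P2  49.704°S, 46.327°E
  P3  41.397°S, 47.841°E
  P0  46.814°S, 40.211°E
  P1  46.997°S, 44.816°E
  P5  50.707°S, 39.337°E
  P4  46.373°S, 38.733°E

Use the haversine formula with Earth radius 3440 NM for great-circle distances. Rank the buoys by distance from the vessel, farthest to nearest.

P3, P5, P2, P4, P0, P1

Distances from the vessel:
P3 41.397°S, 47.841°E: 349.4 NM
P5 50.707°S, 39.337°E: 314.0 NM
P2 49.704°S, 46.327°E: 250.5 NM
P4 46.373°S, 38.733°E: 183.2 NM
P0 46.814°S, 40.211°E: 127.7 NM
P1 46.997°S, 44.816°E: 87.2 NM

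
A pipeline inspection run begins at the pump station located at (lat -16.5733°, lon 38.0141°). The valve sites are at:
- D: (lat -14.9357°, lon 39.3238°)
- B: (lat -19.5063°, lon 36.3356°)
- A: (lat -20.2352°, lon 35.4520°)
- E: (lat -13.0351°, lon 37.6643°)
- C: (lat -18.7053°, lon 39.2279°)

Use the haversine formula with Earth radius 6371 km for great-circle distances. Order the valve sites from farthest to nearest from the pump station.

Computing each great-circle distance from (lat -16.5733°, lon 38.0141°):
A (lat -20.2352°, lon 35.4520°): 488.7 km
E (lat -13.0351°, lon 37.6643°): 395.2 km
B (lat -19.5063°, lon 36.3356°): 371.3 km
C (lat -18.7053°, lon 39.2279°): 269.7 km
D (lat -14.9357°, lon 39.3238°): 229.8 km

A, E, B, C, D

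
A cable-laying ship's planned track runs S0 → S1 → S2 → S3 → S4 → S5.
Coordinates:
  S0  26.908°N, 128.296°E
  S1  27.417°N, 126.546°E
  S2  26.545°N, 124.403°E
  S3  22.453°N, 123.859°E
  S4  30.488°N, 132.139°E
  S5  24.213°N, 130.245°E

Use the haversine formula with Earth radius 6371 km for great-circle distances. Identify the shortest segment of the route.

S0–S1

Leg distances:
S0→S1: 182.1 km
S1→S2: 233.4 km
S2→S3: 458.3 km
S3→S4: 1214.6 km
S4→S5: 722.3 km
The shortest leg is S0–S1 at 182.1 km.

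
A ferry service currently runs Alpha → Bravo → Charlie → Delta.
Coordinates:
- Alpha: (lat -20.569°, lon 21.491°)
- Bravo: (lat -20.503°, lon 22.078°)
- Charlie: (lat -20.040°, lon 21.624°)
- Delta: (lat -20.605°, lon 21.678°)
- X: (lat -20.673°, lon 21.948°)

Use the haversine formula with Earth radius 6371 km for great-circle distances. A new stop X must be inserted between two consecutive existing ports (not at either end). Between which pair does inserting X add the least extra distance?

Added distance for inserting X between each consecutive pair:
Alpha–Bravo: 10.6 km
Bravo–Charlie: 31.4 km
Charlie–Delta: 44.1 km
Smallest added distance is 10.6 km, inserting between Alpha and Bravo.

between Alpha and Bravo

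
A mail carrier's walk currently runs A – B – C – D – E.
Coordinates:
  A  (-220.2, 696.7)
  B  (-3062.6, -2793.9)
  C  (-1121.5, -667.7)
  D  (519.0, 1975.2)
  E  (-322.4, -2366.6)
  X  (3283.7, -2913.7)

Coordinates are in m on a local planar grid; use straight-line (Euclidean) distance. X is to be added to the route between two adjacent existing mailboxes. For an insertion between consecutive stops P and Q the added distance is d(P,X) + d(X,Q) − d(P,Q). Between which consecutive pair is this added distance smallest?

between D and E

Added distance for inserting X between each consecutive pair:
A–B: 6877.1 m
B–C: 8413.2 m
C–D: 7450.6 m
D–E: 4841.3 m
Smallest added distance is 4841.3 m, inserting between D and E.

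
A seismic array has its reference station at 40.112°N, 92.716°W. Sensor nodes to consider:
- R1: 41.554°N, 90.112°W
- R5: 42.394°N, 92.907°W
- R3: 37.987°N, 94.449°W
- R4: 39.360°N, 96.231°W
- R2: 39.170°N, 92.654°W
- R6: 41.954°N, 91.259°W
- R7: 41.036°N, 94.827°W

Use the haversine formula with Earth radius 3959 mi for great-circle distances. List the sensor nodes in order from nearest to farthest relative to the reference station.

Computing each great-circle distance from 40.112°N, 92.716°W:
R2 39.170°N, 92.654°W: 65.2 mi
R7 41.036°N, 94.827°W: 127.9 mi
R6 41.954°N, 91.259°W: 148.2 mi
R5 42.394°N, 92.907°W: 158.0 mi
R1 41.554°N, 90.112°W: 168.7 mi
R3 37.987°N, 94.449°W: 173.8 mi
R4 39.360°N, 96.231°W: 193.9 mi

R2, R7, R6, R5, R1, R3, R4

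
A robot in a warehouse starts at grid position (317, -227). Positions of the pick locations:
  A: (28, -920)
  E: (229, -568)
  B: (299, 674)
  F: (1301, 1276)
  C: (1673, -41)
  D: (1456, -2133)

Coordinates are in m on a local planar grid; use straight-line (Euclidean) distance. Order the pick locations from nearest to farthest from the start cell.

Distances from the start cell:
E (229, -568): 352.2 m
A (28, -920): 750.8 m
B (299, 674): 901.2 m
C (1673, -41): 1368.7 m
F (1301, 1276): 1796.5 m
D (1456, -2133): 2220.4 m

E, A, B, C, F, D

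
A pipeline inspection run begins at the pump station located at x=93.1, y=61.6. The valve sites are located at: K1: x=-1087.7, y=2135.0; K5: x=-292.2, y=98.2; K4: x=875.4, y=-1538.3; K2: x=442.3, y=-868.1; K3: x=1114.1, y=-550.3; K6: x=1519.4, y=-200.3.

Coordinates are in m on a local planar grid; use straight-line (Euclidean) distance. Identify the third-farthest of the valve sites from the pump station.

K6

Distances from the pump station (x=93.1, y=61.6):
K1: 2386.1 m
K4: 1780.9 m
K6: 1450.1 m
K3: 1190.3 m
K2: 993.1 m
K5: 387.0 m
The third-farthest is K6 at 1450.1 m.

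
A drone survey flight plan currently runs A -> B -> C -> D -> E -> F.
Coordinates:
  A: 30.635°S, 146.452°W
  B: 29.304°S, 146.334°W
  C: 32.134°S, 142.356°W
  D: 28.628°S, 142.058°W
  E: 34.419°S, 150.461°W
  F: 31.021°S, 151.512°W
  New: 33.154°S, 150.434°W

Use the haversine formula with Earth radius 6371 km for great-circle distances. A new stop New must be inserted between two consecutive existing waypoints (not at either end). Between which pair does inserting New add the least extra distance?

Added distance for inserting New between each consecutive pair:
A–B: 899.2 km
B–C: 850.0 km
C–D: 1317.7 km
D–E: 61.2 km
E–F: 8.3 km
Smallest added distance is 8.3 km, inserting between E and F.

between E and F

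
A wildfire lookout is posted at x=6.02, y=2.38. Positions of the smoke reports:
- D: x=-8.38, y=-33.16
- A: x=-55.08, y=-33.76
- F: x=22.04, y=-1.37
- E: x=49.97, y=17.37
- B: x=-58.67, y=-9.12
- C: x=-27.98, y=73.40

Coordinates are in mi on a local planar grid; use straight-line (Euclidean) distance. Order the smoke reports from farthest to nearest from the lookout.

C, A, B, E, D, F

Computing each straight-line distance from x=6.02, y=2.38:
C x=-27.98, y=73.40: 78.7 mi
A x=-55.08, y=-33.76: 71.0 mi
B x=-58.67, y=-9.12: 65.7 mi
E x=49.97, y=17.37: 46.4 mi
D x=-8.38, y=-33.16: 38.3 mi
F x=22.04, y=-1.37: 16.5 mi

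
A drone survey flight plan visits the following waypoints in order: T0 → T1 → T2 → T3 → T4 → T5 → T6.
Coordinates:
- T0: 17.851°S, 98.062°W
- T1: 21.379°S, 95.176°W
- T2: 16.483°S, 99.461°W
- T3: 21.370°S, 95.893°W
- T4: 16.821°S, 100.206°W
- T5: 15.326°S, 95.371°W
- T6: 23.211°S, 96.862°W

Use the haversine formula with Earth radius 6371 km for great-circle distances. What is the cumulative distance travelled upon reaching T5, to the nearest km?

3084 km

Leg distances:
T0→T1: 495.2 km  (cumulative 495.2 km)
T1→T2: 706.6 km  (cumulative 1201.8 km)
T2→T3: 660.3 km  (cumulative 1862.2 km)
T3→T4: 679.0 km  (cumulative 2541.2 km)
T4→T5: 542.7 km  (cumulative 3083.9 km)
Cumulative distance at T5 ≈ 3084 km.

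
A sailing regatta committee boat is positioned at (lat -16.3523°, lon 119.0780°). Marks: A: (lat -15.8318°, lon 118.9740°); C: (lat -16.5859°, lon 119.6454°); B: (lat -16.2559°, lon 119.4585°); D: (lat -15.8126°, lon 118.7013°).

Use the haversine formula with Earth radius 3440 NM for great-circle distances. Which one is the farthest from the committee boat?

D

Distance to each, sorted:
D: 39.0 NM
C: 35.6 NM
A: 31.8 NM
B: 22.7 NM
The farthest is D at 39.0 NM.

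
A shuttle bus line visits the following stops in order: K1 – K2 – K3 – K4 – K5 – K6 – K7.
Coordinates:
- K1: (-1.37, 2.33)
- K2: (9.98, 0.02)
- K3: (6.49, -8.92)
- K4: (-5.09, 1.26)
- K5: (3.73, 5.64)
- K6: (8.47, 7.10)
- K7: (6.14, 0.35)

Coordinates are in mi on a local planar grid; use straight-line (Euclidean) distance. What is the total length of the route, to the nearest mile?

Leg distances:
K1→K2: 11.6 mi  (cumulative 11.6 mi)
K2→K3: 9.6 mi  (cumulative 21.2 mi)
K3→K4: 15.4 mi  (cumulative 36.6 mi)
K4→K5: 9.8 mi  (cumulative 46.4 mi)
K5→K6: 5.0 mi  (cumulative 51.4 mi)
K6→K7: 7.1 mi  (cumulative 58.5 mi)
Total route length ≈ 59 mi.

59 mi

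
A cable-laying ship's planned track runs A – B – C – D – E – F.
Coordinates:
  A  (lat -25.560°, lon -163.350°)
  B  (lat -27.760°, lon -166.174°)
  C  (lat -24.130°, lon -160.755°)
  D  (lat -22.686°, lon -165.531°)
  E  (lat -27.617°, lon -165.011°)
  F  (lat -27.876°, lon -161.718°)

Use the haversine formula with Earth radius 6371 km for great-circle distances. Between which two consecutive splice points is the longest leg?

Leg distances:
A→B: 372.3 km
B→C: 675.5 km
C→D: 513.1 km
D→E: 550.8 km
E→F: 325.3 km
The longest leg is B–C at 675.5 km.

B–C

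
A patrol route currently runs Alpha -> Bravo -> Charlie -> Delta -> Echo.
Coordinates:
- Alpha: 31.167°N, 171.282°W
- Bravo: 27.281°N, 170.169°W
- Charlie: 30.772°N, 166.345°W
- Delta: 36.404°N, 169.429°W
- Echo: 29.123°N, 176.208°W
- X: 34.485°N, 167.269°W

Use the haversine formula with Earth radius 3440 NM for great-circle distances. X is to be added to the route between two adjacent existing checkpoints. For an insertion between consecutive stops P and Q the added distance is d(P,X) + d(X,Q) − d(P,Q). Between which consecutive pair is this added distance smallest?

Added distance for inserting X between each consecutive pair:
Alpha–Bravo: 501.0 NM
Bravo–Charlie: 395.1 NM
Charlie–Delta: 12.5 NM
Delta–Echo: 159.4 NM
Smallest added distance is 12.5 NM, inserting between Charlie and Delta.

between Charlie and Delta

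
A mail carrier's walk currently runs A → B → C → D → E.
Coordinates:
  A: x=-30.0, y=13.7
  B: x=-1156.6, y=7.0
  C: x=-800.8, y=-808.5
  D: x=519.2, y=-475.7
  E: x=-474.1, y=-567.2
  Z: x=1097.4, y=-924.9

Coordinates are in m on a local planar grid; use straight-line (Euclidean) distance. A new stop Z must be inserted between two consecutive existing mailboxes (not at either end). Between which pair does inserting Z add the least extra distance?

between C and D

Added distance for inserting Z between each consecutive pair:
A–B: 2779.4 m
B–C: 3451.1 m
C–D: 1272.6 m
D–E: 1346.4 m
Smallest added distance is 1272.6 m, inserting between C and D.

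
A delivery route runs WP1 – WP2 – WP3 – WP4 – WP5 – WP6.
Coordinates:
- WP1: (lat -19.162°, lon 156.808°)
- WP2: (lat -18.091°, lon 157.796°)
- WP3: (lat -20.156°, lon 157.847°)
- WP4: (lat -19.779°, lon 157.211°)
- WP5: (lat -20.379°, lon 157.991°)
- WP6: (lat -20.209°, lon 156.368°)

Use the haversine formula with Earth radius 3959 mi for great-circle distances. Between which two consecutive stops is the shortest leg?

Leg distances:
WP1→WP2: 98.3 mi
WP2→WP3: 142.7 mi
WP3→WP4: 48.8 mi
WP4→WP5: 65.4 mi
WP5→WP6: 105.8 mi
The shortest leg is WP3–WP4 at 48.8 mi.

WP3–WP4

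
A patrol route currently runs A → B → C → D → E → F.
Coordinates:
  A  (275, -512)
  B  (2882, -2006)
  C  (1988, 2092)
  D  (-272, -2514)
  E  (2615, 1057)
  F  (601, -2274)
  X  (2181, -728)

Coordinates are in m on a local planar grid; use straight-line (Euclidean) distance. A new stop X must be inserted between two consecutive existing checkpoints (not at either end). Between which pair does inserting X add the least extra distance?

Added distance for inserting X between each consecutive pair:
A–B: 371.1 m
B–C: 89.8 m
C–D: 730.3 m
D–E: 279.3 m
E–F: 155.0 m
Smallest added distance is 89.8 m, inserting between B and C.

between B and C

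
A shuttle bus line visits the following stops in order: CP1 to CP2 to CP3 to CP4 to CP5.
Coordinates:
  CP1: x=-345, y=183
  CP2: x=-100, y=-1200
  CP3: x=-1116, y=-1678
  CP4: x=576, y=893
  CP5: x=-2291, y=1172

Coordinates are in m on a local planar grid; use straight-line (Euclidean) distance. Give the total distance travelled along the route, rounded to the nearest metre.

Leg distances:
CP1→CP2: 1404.5 m  (cumulative 1404.5 m)
CP2→CP3: 1122.8 m  (cumulative 2527.4 m)
CP3→CP4: 3077.8 m  (cumulative 5605.2 m)
CP4→CP5: 2880.5 m  (cumulative 8485.7 m)
Total route length ≈ 8486 m.

8486 m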